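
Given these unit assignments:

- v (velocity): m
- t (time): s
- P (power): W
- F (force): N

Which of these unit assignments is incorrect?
v

The variable v (velocity) should have units m/s, not m.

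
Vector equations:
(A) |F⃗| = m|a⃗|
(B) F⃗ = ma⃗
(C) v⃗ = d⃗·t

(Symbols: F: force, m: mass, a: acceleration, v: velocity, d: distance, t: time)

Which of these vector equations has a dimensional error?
(C) v⃗ = d⃗·t

(A) |F⃗| = m|a⃗|: LHS [L M T^-2], RHS [L M T^-2] ✓ — magnitudes of vectors are scalars
(B) F⃗ = ma⃗: LHS [L M T^-2], RHS [L M T^-2] ✓ — Force and acceleration are vectors, mass is a scalar
(C) v⃗ = d⃗·t: LHS [L T^-1], RHS [L T] ✗ — velocity is displacement per time; should be d⃗/t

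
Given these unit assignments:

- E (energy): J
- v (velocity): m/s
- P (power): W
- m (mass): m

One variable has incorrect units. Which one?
m

The variable m (mass) should have units kg, not m.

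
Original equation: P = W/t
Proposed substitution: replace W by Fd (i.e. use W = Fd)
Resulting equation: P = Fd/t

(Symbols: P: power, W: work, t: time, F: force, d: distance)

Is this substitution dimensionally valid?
Yes

[W] = [L^2 M T^-2] and [Fd] = [L^2 M T^-2]. These match, so the substitution replaces a quantity by one of the same dimensions and the result P = Fd/t has LHS [L^2 M T^-3] vs RHS [L^2 M T^-3] — still consistent.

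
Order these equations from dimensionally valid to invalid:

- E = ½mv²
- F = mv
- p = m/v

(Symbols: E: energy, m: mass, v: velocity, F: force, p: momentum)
Dimensionally correct: E = ½mv²
Dimensionally incorrect: F = mv, p = m/v
Ordered (correct first, then incorrect): E = ½mv², F = mv, p = m/v

- E = ½mv²: LHS [L^2 M T^-2], RHS [L^2 M T^-2] → correct ✓
- F = mv: LHS [L M T^-2], RHS [L M T^-1] → incorrect ✗
- p = m/v: LHS [L M T^-1], RHS [L^-1 M T] → incorrect ✗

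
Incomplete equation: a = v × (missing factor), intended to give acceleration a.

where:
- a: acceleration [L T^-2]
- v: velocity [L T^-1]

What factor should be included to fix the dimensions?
1/t (inverse time), dimensions [T^-1]

a has dimensions [L T^-2] and v has dimensions [L T^-1].
The missing factor must have dimensions [L T^-2] / [L T^-1] = [T^-1], i.e. inverse time (1/t).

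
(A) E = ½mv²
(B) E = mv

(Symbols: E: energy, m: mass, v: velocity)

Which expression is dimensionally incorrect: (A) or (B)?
(B)

(A) E = ½mv²: LHS [L^2 M T^-2], RHS [L^2 M T^-2] ✓
(B) E = mv: LHS [L^2 M T^-2], RHS [L M T^-1] ✗

Expression (B) E = mv is dimensionally incorrect.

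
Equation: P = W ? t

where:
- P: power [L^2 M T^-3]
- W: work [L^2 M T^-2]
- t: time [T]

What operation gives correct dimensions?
division (÷): P = W ÷ t

P [L^2 M T^-3]; W [L^2 M T^-2]; t [T].
W × t → [L^2 M T^-1] ✗
W ÷ t → [L^2 M T^-3] ✓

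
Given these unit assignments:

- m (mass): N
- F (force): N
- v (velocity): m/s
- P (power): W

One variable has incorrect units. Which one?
m

The variable m (mass) should have units kg, not N.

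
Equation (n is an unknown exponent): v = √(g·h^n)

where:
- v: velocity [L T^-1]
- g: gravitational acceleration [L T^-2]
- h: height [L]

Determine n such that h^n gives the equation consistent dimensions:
n = 1

v has dimensions [L T^-1]; h has dimensions [L].
With n = 1: √(g·h^1) has dimensions [L T^-1], matching the LHS ✓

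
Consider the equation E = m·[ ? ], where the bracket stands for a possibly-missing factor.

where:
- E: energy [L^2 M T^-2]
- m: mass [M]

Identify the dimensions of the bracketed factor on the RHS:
[L^2 T^-2] — velocity squared (e.g. v²)

E has dimensions [L^2 M T^-2]; m has dimensions [M].
The bracketed factor must supply [L^2 M T^-2] / [M] = [L^2 T^-2].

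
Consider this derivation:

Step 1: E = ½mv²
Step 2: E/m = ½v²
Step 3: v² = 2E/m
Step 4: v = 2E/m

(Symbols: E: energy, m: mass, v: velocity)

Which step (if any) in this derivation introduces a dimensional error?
Step 4

Step 1: E = ½mv² → LHS [L^2 M T^-2], RHS [L^2 M T^-2] ✓
Step 2: E/m = ½v² → LHS [L^2 T^-2], RHS [L^2 T^-2] ✓
Step 3: v² = 2E/m → LHS [L^2 T^-2], RHS [L^2 T^-2] ✓
Step 4: v = 2E/m → LHS [L T^-1], RHS [L^2 T^-2] ✗

The first dimensional inconsistency appears in step 4: v = 2E/m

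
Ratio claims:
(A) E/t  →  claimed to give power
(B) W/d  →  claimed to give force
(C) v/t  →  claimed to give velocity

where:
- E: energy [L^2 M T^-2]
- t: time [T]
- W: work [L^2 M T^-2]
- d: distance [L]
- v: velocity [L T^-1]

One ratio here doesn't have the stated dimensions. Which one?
(C) v/t does not give velocity

(A) E/t: [L^2 M T^-3] = power [L^2 M T^-3] ✓
(B) W/d: [L M T^-2] = force [L M T^-2] ✓
(C) v/t: [L T^-2] ≠ velocity [L T^-1] ✗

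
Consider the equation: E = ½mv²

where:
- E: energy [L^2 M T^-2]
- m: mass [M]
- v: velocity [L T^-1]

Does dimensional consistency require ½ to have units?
No

E has dimensions [L^2 M T^-2] and mv² already has dimensions [L^2 M T^-2], so the equation balances without ½ contributing any dimensions. ½ is a pure (dimensionless) number; changing or removing it would not affect dimensional consistency.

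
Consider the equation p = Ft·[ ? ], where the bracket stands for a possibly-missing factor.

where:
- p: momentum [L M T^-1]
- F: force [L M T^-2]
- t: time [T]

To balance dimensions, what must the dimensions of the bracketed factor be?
Nothing is missing — the bracketed factor must be dimensionless.

p has dimensions [L M T^-1] and Ft already has dimensions [L M T^-1], so p = Ft is dimensionally complete.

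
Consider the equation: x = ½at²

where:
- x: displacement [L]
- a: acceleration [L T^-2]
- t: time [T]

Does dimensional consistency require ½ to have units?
No

x has dimensions [L] and at² already has dimensions [L], so the equation balances without ½ contributing any dimensions. ½ is a pure (dimensionless) number; changing or removing it would not affect dimensional consistency.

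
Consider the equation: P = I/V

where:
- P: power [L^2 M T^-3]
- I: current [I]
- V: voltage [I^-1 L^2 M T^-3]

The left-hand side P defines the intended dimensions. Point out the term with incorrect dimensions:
The right-hand side term I/V

P has dimensions [L^2 M T^-3], but I/V has dimensions [I^2 L^-2 M^-1 T^3], so the term I/V is dimensionally wrong for P.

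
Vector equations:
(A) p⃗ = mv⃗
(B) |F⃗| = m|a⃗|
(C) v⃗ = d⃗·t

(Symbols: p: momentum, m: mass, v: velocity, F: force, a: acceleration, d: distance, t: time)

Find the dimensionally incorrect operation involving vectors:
(C) v⃗ = d⃗·t

(A) p⃗ = mv⃗: LHS [L M T^-1], RHS [L M T^-1] ✓ — mass (scalar) times velocity (vector)
(B) |F⃗| = m|a⃗|: LHS [L M T^-2], RHS [L M T^-2] ✓ — magnitudes of vectors are scalars
(C) v⃗ = d⃗·t: LHS [L T^-1], RHS [L T] ✗ — velocity is displacement per time; should be d⃗/t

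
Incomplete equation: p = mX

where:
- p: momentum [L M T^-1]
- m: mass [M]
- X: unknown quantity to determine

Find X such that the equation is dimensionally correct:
X = v (velocity), dimensions [L T^-1]

p has dimensions [L M T^-1]; the rest of the RHS (m) has dimensions [M].
So X must have dimensions [L T^-1] — X = v (velocity).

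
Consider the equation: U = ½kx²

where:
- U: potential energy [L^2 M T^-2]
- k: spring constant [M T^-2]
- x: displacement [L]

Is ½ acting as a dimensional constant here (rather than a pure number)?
No

U has dimensions [L^2 M T^-2] and kx² already has dimensions [L^2 M T^-2], so the equation balances without ½ contributing any dimensions. ½ is a pure (dimensionless) number; changing or removing it would not affect dimensional consistency.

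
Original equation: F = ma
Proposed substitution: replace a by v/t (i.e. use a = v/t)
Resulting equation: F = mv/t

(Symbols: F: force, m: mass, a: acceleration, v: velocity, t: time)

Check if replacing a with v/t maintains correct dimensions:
Yes

[a] = [L T^-2] and [v/t] = [L T^-2]. These match, so the substitution replaces a quantity by one of the same dimensions and the result F = mv/t has LHS [L M T^-2] vs RHS [L M T^-2] — still consistent.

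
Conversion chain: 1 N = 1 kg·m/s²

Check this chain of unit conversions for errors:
The chain is correct (no errors).

Correct: Newton is defined as kg·m/s²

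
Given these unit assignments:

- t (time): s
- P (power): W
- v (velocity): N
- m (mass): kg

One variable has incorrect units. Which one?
v

The variable v (velocity) should have units m/s, not N.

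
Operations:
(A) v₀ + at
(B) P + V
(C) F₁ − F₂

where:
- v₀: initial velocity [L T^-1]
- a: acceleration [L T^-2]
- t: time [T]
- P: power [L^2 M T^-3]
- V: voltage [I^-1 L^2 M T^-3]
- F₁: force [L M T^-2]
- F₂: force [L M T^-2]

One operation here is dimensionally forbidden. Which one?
(B) P + V

(A) v₀ + at: v₀ [L T^-1] and at [L T^-1] — same dimensions ✓
(B) P + V: P [L^2 M T^-3] and V [I^-1 L^2 M T^-3] — different dimensions cannot be added/subtracted ✗
(C) F₁ − F₂: F₁ [L M T^-2] and F₂ [L M T^-2] — same dimensions ✓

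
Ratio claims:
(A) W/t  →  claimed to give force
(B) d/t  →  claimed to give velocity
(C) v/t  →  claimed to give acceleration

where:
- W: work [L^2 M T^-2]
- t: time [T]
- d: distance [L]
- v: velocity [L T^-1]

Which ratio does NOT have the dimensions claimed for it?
(A) W/t does not give force

(A) W/t: [L^2 M T^-3] ≠ force [L M T^-2] ✗
(B) d/t: [L T^-1] = velocity [L T^-1] ✓
(C) v/t: [L T^-2] = acceleration [L T^-2] ✓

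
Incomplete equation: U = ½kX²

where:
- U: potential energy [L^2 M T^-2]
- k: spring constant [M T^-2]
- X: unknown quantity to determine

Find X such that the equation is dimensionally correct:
X = x (displacement), dimensions [L]

U has dimensions [L^2 M T^-2]; the rest of the RHS (½k) has dimensions [M T^-2].
So X² must have dimensions [L^2], i.e. X has dimensions [L] — X = x (displacement).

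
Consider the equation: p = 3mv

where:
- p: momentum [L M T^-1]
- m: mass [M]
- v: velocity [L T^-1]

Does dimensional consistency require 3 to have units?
No

p has dimensions [L M T^-1] and mv already has dimensions [L M T^-1], so the equation balances without 3 contributing any dimensions. 3 is a pure (dimensionless) number; changing or removing it would not affect dimensional consistency.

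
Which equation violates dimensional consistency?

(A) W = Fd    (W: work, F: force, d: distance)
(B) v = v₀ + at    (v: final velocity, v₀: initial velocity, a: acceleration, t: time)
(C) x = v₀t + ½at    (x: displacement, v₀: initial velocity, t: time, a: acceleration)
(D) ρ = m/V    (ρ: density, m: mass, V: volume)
(C) x = v₀t + ½at

The equation (C) x = v₀t + ½at is dimensionally incorrect.

LHS (x): [L]
RHS terms:
  - v₀t: [L] ✓
  - ½at: [L T^-1] ✗ (does not match LHS)

The dimensions do not match. The other three equations balance.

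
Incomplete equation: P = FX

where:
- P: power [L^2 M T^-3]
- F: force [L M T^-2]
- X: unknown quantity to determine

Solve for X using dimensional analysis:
X = v (velocity), dimensions [L T^-1]

P has dimensions [L^2 M T^-3]; the rest of the RHS (F) has dimensions [L M T^-2].
So X must have dimensions [L T^-1] — X = v (velocity).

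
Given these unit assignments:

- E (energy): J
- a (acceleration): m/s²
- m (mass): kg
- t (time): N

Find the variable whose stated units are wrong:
t

The variable t (time) should have units s, not N.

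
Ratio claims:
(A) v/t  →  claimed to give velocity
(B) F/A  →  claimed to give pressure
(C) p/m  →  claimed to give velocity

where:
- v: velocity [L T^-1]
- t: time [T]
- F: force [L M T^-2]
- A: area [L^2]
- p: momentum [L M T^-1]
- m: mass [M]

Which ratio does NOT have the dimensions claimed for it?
(A) v/t does not give velocity

(A) v/t: [L T^-2] ≠ velocity [L T^-1] ✗
(B) F/A: [L^-1 M T^-2] = pressure [L^-1 M T^-2] ✓
(C) p/m: [L T^-1] = velocity [L T^-1] ✓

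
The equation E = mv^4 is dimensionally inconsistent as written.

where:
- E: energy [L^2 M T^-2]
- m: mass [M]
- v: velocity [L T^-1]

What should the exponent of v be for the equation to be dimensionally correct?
The exponent of v should be 2: E = mv^2

The LHS E has dimensions [L^2 M T^-2]; v has dimensions [L T^-1].
As written, the RHS mv^4 (exponent 4 on v) has dimensions [L^4 M T^-4], which does not match.
With exponent 2, the RHS mv^2 has dimensions [L^2 M T^-2], matching the LHS.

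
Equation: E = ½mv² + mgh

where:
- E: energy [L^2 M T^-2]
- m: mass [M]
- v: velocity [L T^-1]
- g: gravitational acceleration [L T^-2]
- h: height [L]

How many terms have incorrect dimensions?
0

LHS E: [L^2 M T^-2]
- ½mv²: [L^2 M T^-2] ✓
- mgh: [L^2 M T^-2] ✓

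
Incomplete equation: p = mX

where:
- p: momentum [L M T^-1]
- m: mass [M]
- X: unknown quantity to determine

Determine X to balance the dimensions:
X = v (velocity), dimensions [L T^-1]

p has dimensions [L M T^-1]; the rest of the RHS (m) has dimensions [M].
So X must have dimensions [L T^-1] — X = v (velocity).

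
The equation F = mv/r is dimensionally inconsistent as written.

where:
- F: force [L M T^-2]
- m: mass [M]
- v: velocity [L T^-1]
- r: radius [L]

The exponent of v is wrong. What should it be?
The exponent of v should be 2: F = mv^2/r

The LHS F has dimensions [L M T^-2]; v has dimensions [L T^-1].
As written, the RHS mv/r (exponent 1 on v) has dimensions [M T^-1], which does not match.
With exponent 2, the RHS mv^2/r has dimensions [L M T^-2], matching the LHS.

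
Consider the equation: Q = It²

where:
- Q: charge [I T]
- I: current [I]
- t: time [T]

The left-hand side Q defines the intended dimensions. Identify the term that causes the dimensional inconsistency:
The right-hand side term It²

Q has dimensions [I T], but It² has dimensions [I T^2], so the term It² is dimensionally wrong for Q.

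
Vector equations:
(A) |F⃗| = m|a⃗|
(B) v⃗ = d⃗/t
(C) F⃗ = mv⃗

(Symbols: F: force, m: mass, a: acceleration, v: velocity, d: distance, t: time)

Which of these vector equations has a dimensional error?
(C) F⃗ = mv⃗

(A) |F⃗| = m|a⃗|: LHS [L M T^-2], RHS [L M T^-2] ✓ — magnitudes of vectors are scalars
(B) v⃗ = d⃗/t: LHS [L T^-1], RHS [L T^-1] ✓ — displacement (vector) divided by time (scalar)
(C) F⃗ = mv⃗: LHS [L M T^-2], RHS [L M T^-1] ✗ — mass times velocity is momentum, not force; should be ma⃗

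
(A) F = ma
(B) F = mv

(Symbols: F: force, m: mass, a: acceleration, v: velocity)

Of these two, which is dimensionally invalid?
(B)

(A) F = ma: LHS [L M T^-2], RHS [L M T^-2] ✓
(B) F = mv: LHS [L M T^-2], RHS [L M T^-1] ✗

Expression (B) F = mv is dimensionally incorrect.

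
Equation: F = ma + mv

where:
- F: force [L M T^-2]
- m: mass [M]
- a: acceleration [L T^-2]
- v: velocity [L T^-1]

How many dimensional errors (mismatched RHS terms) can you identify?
1

LHS F: [L M T^-2]
- ma: [L M T^-2] ✓
- mv: [L M T^-1] ✗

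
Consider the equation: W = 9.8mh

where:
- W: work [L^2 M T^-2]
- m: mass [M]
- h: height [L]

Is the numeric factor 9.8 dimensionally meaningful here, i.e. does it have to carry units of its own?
Yes

W has dimensions [L^2 M T^-2], while mh alone has dimensions [L M]. For the equation to balance, the factor 9.8 must carry dimensions [L T^-2] — it is a dimensional constant (a numerical value of a physical quantity with its units suppressed), not a pure number.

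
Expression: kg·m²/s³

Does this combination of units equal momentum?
No

The expression kg·m²/s³ has dimensions [L^2 M T^-3], but momentum has dimensions [L M T^-1].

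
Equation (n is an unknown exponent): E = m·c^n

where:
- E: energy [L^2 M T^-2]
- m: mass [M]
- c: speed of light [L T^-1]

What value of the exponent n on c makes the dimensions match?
n = 2

E has dimensions [L^2 M T^-2]; c has dimensions [L T^-1].
The rest of the RHS has dimensions [M], so c^n must supply [L^2 T^-2].
With n = 2: m·c^2 has dimensions [L^2 M T^-2], matching the LHS ✓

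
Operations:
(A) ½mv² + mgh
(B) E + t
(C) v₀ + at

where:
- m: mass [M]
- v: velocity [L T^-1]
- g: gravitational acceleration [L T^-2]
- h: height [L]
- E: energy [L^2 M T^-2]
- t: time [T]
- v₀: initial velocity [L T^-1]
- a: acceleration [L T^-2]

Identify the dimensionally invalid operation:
(B) E + t

(A) ½mv² + mgh: ½mv² [L^2 M T^-2] and mgh [L^2 M T^-2] — same dimensions ✓
(B) E + t: E [L^2 M T^-2] and t [T] — different dimensions cannot be added/subtracted ✗
(C) v₀ + at: v₀ [L T^-1] and at [L T^-1] — same dimensions ✓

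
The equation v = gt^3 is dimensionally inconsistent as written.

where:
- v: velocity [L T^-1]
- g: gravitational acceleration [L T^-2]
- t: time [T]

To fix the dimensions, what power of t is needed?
The exponent of t should be 1: v = gt

The LHS v has dimensions [L T^-1]; t has dimensions [T].
As written, the RHS gt^3 (exponent 3 on t) has dimensions [L T], which does not match.
With exponent 1, the RHS gt has dimensions [L T^-1], matching the LHS.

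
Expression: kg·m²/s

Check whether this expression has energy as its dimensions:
No

The expression kg·m²/s has dimensions [L^2 M T^-1], but energy has dimensions [L^2 M T^-2].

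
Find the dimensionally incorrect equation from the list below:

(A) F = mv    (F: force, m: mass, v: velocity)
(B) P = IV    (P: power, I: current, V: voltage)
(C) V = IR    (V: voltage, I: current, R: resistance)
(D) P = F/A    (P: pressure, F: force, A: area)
(A) F = mv

The equation (A) F = mv is dimensionally incorrect.

LHS (F): [L M T^-2]
RHS (mv): [L M T^-1] ✗

The dimensions do not match. The other three equations balance.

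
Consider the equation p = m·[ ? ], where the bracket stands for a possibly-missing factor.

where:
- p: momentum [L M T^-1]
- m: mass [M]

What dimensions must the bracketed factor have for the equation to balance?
[L T^-1] — velocity (e.g. v)

p has dimensions [L M T^-1]; m has dimensions [M].
The bracketed factor must supply [L M T^-1] / [M] = [L T^-1].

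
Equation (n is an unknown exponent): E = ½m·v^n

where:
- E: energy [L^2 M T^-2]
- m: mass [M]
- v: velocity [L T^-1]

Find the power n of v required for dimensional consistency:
n = 2

E has dimensions [L^2 M T^-2]; v has dimensions [L T^-1].
The rest of the RHS has dimensions [M], so v^n must supply [L^2 T^-2].
With n = 2: ½m·v^2 has dimensions [L^2 M T^-2], matching the LHS ✓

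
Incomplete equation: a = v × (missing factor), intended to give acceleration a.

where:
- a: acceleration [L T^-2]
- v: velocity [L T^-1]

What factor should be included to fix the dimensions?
1/t (inverse time), dimensions [T^-1]

a has dimensions [L T^-2] and v has dimensions [L T^-1].
The missing factor must have dimensions [L T^-2] / [L T^-1] = [T^-1], i.e. inverse time (1/t).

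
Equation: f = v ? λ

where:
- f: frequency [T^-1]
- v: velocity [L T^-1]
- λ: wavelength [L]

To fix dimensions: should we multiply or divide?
division (÷): f = v ÷ λ

f [T^-1]; v [L T^-1]; λ [L].
v × λ → [L^2 T^-1] ✗
v ÷ λ → [T^-1] ✓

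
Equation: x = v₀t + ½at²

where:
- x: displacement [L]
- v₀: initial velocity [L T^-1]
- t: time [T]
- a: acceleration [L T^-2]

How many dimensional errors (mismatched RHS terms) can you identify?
0

LHS x: [L]
- v₀t: [L] ✓
- ½at²: [L] ✓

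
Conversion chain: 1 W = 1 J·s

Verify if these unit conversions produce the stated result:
The chain is incorrect (it contains an error).

Incorrect: Watt is J/s, not J·s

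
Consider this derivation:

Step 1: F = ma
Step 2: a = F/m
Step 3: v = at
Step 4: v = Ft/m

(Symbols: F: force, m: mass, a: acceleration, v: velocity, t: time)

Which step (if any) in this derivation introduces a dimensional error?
No step introduces an error — all steps are dimensionally consistent.

Step 1: F = ma → LHS [L M T^-2], RHS [L M T^-2] ✓
Step 2: a = F/m → LHS [L T^-2], RHS [L T^-2] ✓
Step 3: v = at → LHS [L T^-1], RHS [L T^-1] ✓
Step 4: v = Ft/m → LHS [L T^-1], RHS [L T^-1] ✓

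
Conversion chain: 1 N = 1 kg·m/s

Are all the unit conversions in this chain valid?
The chain is incorrect (it contains an error).

Incorrect: Newton is kg·m/s², not kg·m/s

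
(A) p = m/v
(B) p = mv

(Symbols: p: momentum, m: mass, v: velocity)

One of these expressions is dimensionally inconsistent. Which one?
(A)

(A) p = m/v: LHS [L M T^-1], RHS [L^-1 M T] ✗
(B) p = mv: LHS [L M T^-1], RHS [L M T^-1] ✓

Expression (A) p = m/v is dimensionally incorrect.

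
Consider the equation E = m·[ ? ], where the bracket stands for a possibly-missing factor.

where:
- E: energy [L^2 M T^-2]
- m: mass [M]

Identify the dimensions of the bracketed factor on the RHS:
[L^2 T^-2] — velocity squared (e.g. v²)

E has dimensions [L^2 M T^-2]; m has dimensions [M].
The bracketed factor must supply [L^2 M T^-2] / [M] = [L^2 T^-2].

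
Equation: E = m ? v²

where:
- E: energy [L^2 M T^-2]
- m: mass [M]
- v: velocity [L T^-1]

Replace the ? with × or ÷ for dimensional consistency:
multiplication (×): E = m × v²

E [L^2 M T^-2]; m [M]; v² [L^2 T^-2].
m × v² → [L^2 M T^-2] ✓
m ÷ v² → [L^-2 M T^2] ✗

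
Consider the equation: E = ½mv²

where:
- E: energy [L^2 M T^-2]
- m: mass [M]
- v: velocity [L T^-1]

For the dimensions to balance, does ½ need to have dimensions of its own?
No

E has dimensions [L^2 M T^-2] and mv² already has dimensions [L^2 M T^-2], so the equation balances without ½ contributing any dimensions. ½ is a pure (dimensionless) number; changing or removing it would not affect dimensional consistency.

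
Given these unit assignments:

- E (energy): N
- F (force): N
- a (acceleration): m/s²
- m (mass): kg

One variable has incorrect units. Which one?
E

The variable E (energy) should have units J, not N.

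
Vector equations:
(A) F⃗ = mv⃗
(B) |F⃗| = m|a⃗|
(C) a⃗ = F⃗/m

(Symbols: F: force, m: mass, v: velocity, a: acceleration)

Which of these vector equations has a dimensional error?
(A) F⃗ = mv⃗

(A) F⃗ = mv⃗: LHS [L M T^-2], RHS [L M T^-1] ✗ — mass times velocity is momentum, not force; should be ma⃗
(B) |F⃗| = m|a⃗|: LHS [L M T^-2], RHS [L M T^-2] ✓ — magnitudes of vectors are scalars
(C) a⃗ = F⃗/m: LHS [L T^-2], RHS [L T^-2] ✓ — force (vector) divided by mass (scalar)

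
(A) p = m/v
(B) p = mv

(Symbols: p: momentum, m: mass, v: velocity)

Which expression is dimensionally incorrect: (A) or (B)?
(A)

(A) p = m/v: LHS [L M T^-1], RHS [L^-1 M T] ✗
(B) p = mv: LHS [L M T^-1], RHS [L M T^-1] ✓

Expression (A) p = m/v is dimensionally incorrect.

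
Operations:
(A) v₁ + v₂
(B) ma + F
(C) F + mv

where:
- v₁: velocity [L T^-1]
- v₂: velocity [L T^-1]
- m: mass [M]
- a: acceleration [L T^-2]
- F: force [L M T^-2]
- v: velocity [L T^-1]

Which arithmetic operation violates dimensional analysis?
(C) F + mv

(A) v₁ + v₂: v₁ [L T^-1] and v₂ [L T^-1] — same dimensions ✓
(B) ma + F: ma [L M T^-2] and F [L M T^-2] — same dimensions ✓
(C) F + mv: F [L M T^-2] and mv [L M T^-1] — different dimensions cannot be added/subtracted ✗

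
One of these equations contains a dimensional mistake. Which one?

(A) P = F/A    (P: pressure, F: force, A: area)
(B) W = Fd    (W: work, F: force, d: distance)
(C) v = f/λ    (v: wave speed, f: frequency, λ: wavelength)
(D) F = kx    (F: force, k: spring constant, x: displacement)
(C) v = f/λ

The equation (C) v = f/λ is dimensionally incorrect.

LHS (v): [L T^-1]
RHS (f/λ): [L^-1 T^-1] ✗

The dimensions do not match. The other three equations balance.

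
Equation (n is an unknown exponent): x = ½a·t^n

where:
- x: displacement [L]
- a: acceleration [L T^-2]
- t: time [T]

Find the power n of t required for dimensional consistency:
n = 2

x has dimensions [L]; t has dimensions [T].
The rest of the RHS has dimensions [L T^-2], so t^n must supply [T^2].
With n = 2: ½a·t^2 has dimensions [L], matching the LHS ✓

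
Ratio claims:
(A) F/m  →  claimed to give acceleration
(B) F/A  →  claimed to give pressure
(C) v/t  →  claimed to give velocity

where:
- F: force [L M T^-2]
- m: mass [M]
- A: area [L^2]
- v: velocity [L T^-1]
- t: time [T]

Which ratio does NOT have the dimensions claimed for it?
(C) v/t does not give velocity

(A) F/m: [L T^-2] = acceleration [L T^-2] ✓
(B) F/A: [L^-1 M T^-2] = pressure [L^-1 M T^-2] ✓
(C) v/t: [L T^-2] ≠ velocity [L T^-1] ✗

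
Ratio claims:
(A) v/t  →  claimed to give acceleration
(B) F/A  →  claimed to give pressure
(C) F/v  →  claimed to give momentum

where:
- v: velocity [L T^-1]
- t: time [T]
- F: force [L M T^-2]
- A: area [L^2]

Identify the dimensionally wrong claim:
(C) F/v does not give momentum

(A) v/t: [L T^-2] = acceleration [L T^-2] ✓
(B) F/A: [L^-1 M T^-2] = pressure [L^-1 M T^-2] ✓
(C) F/v: [M T^-1] ≠ momentum [L M T^-1] ✗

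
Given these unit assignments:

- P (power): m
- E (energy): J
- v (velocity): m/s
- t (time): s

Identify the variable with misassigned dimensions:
P

The variable P (power) should have units W, not m.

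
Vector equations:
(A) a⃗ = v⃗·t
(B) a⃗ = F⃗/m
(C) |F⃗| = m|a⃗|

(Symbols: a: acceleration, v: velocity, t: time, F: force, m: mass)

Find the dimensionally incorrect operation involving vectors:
(A) a⃗ = v⃗·t

(A) a⃗ = v⃗·t: LHS [L T^-2], RHS [L] ✗ — acceleration is velocity per time; should be v⃗/t
(B) a⃗ = F⃗/m: LHS [L T^-2], RHS [L T^-2] ✓ — force (vector) divided by mass (scalar)
(C) |F⃗| = m|a⃗|: LHS [L M T^-2], RHS [L M T^-2] ✓ — magnitudes of vectors are scalars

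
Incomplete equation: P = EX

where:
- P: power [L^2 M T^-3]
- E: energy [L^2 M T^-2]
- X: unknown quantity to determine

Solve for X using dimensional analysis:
X = f (inverse time / frequency (1/t)), dimensions [T^-1]

P has dimensions [L^2 M T^-3]; the rest of the RHS (E) has dimensions [L^2 M T^-2].
So X must have dimensions [T^-1] — X = f (inverse time / frequency (1/t)).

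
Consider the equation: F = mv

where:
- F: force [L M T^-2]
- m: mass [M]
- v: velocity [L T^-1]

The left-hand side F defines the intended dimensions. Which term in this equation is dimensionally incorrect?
The right-hand side term mv

F has dimensions [L M T^-2], but mv has dimensions [L M T^-1], so the term mv is dimensionally wrong for F.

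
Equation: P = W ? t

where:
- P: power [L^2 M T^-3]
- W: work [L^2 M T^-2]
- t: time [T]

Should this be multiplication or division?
division (÷): P = W ÷ t

P [L^2 M T^-3]; W [L^2 M T^-2]; t [T].
W × t → [L^2 M T^-1] ✗
W ÷ t → [L^2 M T^-3] ✓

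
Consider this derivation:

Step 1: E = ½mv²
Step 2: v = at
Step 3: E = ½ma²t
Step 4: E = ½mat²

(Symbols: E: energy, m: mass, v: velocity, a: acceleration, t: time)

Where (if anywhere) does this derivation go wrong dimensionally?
Step 3

Step 1: E = ½mv² → LHS [L^2 M T^-2], RHS [L^2 M T^-2] ✓
Step 2: v = at → LHS [L T^-1], RHS [L T^-1] ✓
Step 3: E = ½ma²t → LHS [L^2 M T^-2], RHS [L^2 M T^-3] ✗

The first dimensional inconsistency appears in step 3: E = ½ma²t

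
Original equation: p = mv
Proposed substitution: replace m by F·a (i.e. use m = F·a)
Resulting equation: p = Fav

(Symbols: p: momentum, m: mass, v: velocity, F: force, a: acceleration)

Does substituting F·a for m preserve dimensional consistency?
No

[m] = [M] and [F·a] = [L^2 M T^-4]. These differ, so the substitution replaces a quantity by one of different dimensions and the result p = Fav has LHS [L M T^-1] vs RHS [L^3 M T^-5] — inconsistent.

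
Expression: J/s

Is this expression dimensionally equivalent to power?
Yes

The expression J/s has dimensions [L^2 M T^-3], which is exactly power [L^2 M T^-3].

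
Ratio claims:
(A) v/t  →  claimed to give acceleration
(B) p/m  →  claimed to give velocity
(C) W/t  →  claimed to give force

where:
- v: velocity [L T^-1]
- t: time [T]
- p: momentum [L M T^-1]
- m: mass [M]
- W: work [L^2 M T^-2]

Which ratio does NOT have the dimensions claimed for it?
(C) W/t does not give force

(A) v/t: [L T^-2] = acceleration [L T^-2] ✓
(B) p/m: [L T^-1] = velocity [L T^-1] ✓
(C) W/t: [L^2 M T^-3] ≠ force [L M T^-2] ✗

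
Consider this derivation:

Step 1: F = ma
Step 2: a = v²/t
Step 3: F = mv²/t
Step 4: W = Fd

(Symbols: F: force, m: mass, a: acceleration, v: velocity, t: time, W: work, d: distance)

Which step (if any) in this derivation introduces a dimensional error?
Step 2

Step 1: F = ma → LHS [L M T^-2], RHS [L M T^-2] ✓
Step 2: a = v²/t → LHS [L T^-2], RHS [L^2 T^-3] ✗

The first dimensional inconsistency appears in step 2: a = v²/t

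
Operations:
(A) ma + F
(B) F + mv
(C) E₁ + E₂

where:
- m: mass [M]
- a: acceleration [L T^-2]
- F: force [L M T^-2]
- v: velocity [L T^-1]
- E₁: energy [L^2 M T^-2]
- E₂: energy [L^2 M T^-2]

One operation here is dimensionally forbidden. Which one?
(B) F + mv

(A) ma + F: ma [L M T^-2] and F [L M T^-2] — same dimensions ✓
(B) F + mv: F [L M T^-2] and mv [L M T^-1] — different dimensions cannot be added/subtracted ✗
(C) E₁ + E₂: E₁ [L^2 M T^-2] and E₂ [L^2 M T^-2] — same dimensions ✓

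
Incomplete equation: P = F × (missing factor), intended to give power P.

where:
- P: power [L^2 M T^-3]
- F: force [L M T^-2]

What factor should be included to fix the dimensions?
v (velocity), dimensions [L T^-1]

P has dimensions [L^2 M T^-3] and F has dimensions [L M T^-2].
The missing factor must have dimensions [L^2 M T^-3] / [L M T^-2] = [L T^-1], i.e. velocity (v).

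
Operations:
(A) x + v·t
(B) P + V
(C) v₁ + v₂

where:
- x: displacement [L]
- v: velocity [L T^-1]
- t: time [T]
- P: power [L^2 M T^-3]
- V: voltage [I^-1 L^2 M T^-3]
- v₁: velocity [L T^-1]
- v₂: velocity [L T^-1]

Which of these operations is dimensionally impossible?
(B) P + V

(A) x + v·t: x [L] and v·t [L] — same dimensions ✓
(B) P + V: P [L^2 M T^-3] and V [I^-1 L^2 M T^-3] — different dimensions cannot be added/subtracted ✗
(C) v₁ + v₂: v₁ [L T^-1] and v₂ [L T^-1] — same dimensions ✓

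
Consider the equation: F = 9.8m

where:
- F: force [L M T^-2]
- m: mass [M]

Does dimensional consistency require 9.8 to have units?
Yes

F has dimensions [L M T^-2], while m alone has dimensions [M]. For the equation to balance, the factor 9.8 must carry dimensions [L T^-2] — it is a dimensional constant (a numerical value of a physical quantity with its units suppressed), not a pure number.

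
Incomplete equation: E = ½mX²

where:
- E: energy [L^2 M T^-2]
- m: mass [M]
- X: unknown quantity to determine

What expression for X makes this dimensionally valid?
X = v (velocity), dimensions [L T^-1]

E has dimensions [L^2 M T^-2]; the rest of the RHS (½m) has dimensions [M].
So X² must have dimensions [L^2 T^-2], i.e. X has dimensions [L T^-1] — X = v (velocity).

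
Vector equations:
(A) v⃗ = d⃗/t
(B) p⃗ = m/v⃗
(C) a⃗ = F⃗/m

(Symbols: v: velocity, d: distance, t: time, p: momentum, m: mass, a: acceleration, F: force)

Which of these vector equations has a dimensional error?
(B) p⃗ = m/v⃗

(A) v⃗ = d⃗/t: LHS [L T^-1], RHS [L T^-1] ✓ — displacement (vector) divided by time (scalar)
(B) p⃗ = m/v⃗: LHS [L M T^-1], RHS [L^-1 M T] ✗ — momentum is mass times velocity; should be mv⃗ (and division by a vector is undefined)
(C) a⃗ = F⃗/m: LHS [L T^-2], RHS [L T^-2] ✓ — force (vector) divided by mass (scalar)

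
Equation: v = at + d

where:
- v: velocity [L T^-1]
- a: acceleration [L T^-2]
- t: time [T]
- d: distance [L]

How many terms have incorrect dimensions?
1

LHS v: [L T^-1]
- at: [L T^-1] ✓
- d: [L] ✗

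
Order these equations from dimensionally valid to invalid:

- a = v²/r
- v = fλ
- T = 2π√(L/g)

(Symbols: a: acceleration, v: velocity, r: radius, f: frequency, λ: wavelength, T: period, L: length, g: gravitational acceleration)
Dimensionally correct: a = v²/r, v = fλ, T = 2π√(L/g)
Dimensionally incorrect: none
Ordered (correct first, then incorrect): a = v²/r, v = fλ, T = 2π√(L/g)

- a = v²/r: LHS [L T^-2], RHS [L T^-2] → correct ✓
- v = fλ: LHS [L T^-1], RHS [L T^-1] → correct ✓
- T = 2π√(L/g): LHS [T], RHS [T] → correct ✓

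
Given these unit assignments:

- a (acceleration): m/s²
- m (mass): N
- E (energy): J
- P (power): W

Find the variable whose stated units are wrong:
m

The variable m (mass) should have units kg, not N.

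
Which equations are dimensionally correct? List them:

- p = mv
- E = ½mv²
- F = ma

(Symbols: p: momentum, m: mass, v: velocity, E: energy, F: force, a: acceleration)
Dimensionally correct: p = mv, E = ½mv², F = ma
Dimensionally incorrect: none
Ordered (correct first, then incorrect): p = mv, E = ½mv², F = ma

- p = mv: LHS [L M T^-1], RHS [L M T^-1] → correct ✓
- E = ½mv²: LHS [L^2 M T^-2], RHS [L^2 M T^-2] → correct ✓
- F = ma: LHS [L M T^-2], RHS [L M T^-2] → correct ✓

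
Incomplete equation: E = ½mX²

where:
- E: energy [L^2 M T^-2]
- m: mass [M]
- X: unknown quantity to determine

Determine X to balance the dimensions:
X = v (velocity), dimensions [L T^-1]

E has dimensions [L^2 M T^-2]; the rest of the RHS (½m) has dimensions [M].
So X² must have dimensions [L^2 T^-2], i.e. X has dimensions [L T^-1] — X = v (velocity).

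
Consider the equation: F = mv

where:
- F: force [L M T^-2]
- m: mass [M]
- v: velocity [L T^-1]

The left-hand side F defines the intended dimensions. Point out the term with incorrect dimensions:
The right-hand side term mv

F has dimensions [L M T^-2], but mv has dimensions [L M T^-1], so the term mv is dimensionally wrong for F.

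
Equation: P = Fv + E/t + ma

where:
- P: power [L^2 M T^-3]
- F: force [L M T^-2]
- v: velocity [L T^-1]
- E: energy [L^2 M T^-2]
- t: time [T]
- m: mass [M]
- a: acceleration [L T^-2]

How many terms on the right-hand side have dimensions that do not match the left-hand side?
1

LHS P: [L^2 M T^-3]
- Fv: [L^2 M T^-3] ✓
- E/t: [L^2 M T^-3] ✓
- ma: [L M T^-2] ✗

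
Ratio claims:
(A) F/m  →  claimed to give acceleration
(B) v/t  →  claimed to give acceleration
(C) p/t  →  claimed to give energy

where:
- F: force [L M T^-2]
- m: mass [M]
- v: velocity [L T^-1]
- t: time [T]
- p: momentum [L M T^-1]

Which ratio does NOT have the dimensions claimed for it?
(C) p/t does not give energy

(A) F/m: [L T^-2] = acceleration [L T^-2] ✓
(B) v/t: [L T^-2] = acceleration [L T^-2] ✓
(C) p/t: [L M T^-2] ≠ energy [L^2 M T^-2] ✗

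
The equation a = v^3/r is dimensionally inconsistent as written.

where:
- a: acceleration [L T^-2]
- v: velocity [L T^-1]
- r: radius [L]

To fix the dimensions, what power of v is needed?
The exponent of v should be 2: a = v^2/r

The LHS a has dimensions [L T^-2]; v has dimensions [L T^-1].
As written, the RHS v^3/r (exponent 3 on v) has dimensions [L^2 T^-3], which does not match.
With exponent 2, the RHS v^2/r has dimensions [L T^-2], matching the LHS.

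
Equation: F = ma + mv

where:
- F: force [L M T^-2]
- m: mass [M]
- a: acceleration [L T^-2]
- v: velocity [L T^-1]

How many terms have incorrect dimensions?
1

LHS F: [L M T^-2]
- ma: [L M T^-2] ✓
- mv: [L M T^-1] ✗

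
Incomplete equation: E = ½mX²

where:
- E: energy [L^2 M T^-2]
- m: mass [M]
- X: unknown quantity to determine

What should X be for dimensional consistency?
X = v (velocity), dimensions [L T^-1]

E has dimensions [L^2 M T^-2]; the rest of the RHS (½m) has dimensions [M].
So X² must have dimensions [L^2 T^-2], i.e. X has dimensions [L T^-1] — X = v (velocity).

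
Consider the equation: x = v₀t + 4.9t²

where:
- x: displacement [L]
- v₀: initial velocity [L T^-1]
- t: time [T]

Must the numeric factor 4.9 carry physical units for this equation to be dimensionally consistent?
Yes

x has dimensions [L], while t² alone has dimensions [T^2]. For the equation to balance, the factor 4.9 must carry dimensions [L T^-2] — it is a dimensional constant (a numerical value of a physical quantity with its units suppressed), not a pure number.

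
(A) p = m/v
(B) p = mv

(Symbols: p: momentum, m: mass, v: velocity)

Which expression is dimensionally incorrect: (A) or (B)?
(A)

(A) p = m/v: LHS [L M T^-1], RHS [L^-1 M T] ✗
(B) p = mv: LHS [L M T^-1], RHS [L M T^-1] ✓

Expression (A) p = m/v is dimensionally incorrect.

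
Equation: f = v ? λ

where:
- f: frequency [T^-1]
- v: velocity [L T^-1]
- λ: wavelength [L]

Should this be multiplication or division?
division (÷): f = v ÷ λ

f [T^-1]; v [L T^-1]; λ [L].
v × λ → [L^2 T^-1] ✗
v ÷ λ → [T^-1] ✓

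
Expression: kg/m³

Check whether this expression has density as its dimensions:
Yes

The expression kg/m³ has dimensions [L^-3 M], which is exactly density [L^-3 M].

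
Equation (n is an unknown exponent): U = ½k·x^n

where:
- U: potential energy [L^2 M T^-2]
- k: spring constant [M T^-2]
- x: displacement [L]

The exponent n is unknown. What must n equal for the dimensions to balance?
n = 2

U has dimensions [L^2 M T^-2]; x has dimensions [L].
The rest of the RHS has dimensions [M T^-2], so x^n must supply [L^2].
With n = 2: ½k·x^2 has dimensions [L^2 M T^-2], matching the LHS ✓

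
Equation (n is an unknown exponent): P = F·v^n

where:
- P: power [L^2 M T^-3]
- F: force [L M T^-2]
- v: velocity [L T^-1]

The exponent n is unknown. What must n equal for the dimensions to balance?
n = 1

P has dimensions [L^2 M T^-3]; v has dimensions [L T^-1].
The rest of the RHS has dimensions [L M T^-2], so v^n must supply [L T^-1].
With n = 1: F·v^1 has dimensions [L^2 M T^-3], matching the LHS ✓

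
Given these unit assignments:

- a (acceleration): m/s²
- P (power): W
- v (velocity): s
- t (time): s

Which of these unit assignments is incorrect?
v

The variable v (velocity) should have units m/s, not s.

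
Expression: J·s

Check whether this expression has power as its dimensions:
No

The expression J·s has dimensions [L^2 M T^-1], but power has dimensions [L^2 M T^-3].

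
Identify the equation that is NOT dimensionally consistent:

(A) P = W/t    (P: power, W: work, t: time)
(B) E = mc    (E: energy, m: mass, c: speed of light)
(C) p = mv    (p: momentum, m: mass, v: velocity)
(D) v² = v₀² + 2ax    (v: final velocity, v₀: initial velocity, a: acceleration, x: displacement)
(B) E = mc

The equation (B) E = mc is dimensionally incorrect.

LHS (E): [L^2 M T^-2]
RHS (mc): [L M T^-1] ✗

The dimensions do not match. The other three equations balance.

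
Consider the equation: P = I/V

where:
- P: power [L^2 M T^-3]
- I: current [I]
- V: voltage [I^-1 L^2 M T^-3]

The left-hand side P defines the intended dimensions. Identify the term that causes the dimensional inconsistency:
The right-hand side term I/V

P has dimensions [L^2 M T^-3], but I/V has dimensions [I^2 L^-2 M^-1 T^3], so the term I/V is dimensionally wrong for P.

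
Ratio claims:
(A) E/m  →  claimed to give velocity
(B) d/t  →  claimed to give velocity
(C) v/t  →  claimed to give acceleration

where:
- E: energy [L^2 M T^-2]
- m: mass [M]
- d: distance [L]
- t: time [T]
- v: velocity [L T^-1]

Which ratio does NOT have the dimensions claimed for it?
(A) E/m does not give velocity

(A) E/m: [L^2 T^-2] ≠ velocity [L T^-1] ✗
(B) d/t: [L T^-1] = velocity [L T^-1] ✓
(C) v/t: [L T^-2] = acceleration [L T^-2] ✓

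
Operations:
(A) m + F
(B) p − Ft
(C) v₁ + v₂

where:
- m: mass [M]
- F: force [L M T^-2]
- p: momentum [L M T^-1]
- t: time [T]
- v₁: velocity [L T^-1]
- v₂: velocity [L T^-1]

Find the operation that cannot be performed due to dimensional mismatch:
(A) m + F

(A) m + F: m [M] and F [L M T^-2] — different dimensions cannot be added/subtracted ✗
(B) p − Ft: p [L M T^-1] and Ft [L M T^-1] — same dimensions ✓
(C) v₁ + v₂: v₁ [L T^-1] and v₂ [L T^-1] — same dimensions ✓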